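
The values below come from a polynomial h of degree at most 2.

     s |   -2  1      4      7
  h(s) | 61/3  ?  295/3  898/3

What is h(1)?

16/3

The 3 known points determine the degree-2 polynomial uniquely.
Write h(s) = as^2 + bs + c. Substituting each data point gives a linear system:
  4a - 2b + c = 61/3
  16a + 4b + c = 295/3
  49a + 7b + c = 898/3
Solving the system yields a = 6, b = 1, c = -5/3.
So h(s) = 6s^2 + s - 5/3.
Then h(1) = 16/3.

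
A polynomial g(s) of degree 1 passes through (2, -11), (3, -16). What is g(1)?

Write g(s) = as + b. Substituting each data point gives a linear system:
  2a + b = -11
  3a + b = -16
Solving the system yields a = -5, b = -1.
So g(s) = -5s - 1.
Then g(1) = -6.

-6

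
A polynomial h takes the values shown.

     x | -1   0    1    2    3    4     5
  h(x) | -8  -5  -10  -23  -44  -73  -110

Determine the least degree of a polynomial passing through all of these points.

2

Forward differences of the values at x = -1, 0, 1, 2, 3, 4, 5:
  h  : -8  -5  -10  -23  -44  -73  -110
  Δ  : 3  -5  -13  -21  -29  -37
  Δ^2: -8  -8  -8  -8  -8
  Δ^3: 0  0  0  0
  Δ^4: 0  0  0
  Δ^5: 0  0
  Δ^6: 0
The second differences are constant (-8) and nonzero, while all higher differences vanish, so the minimal degree is 2.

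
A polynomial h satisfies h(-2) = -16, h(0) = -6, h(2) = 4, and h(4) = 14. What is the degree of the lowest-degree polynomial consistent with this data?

Forward differences of the values at s = -2, 0, 2, 4:
  h  : -16  -6  4  14
  Δ  : 10  10  10
  Δ^2: 0  0
  Δ^3: 0
The first differences are constant (10) and nonzero, while all higher differences vanish, so the minimal degree is 1.

1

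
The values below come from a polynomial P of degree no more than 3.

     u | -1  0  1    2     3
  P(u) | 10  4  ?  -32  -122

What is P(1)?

0

On equispaced nodes a degree-3 polynomial has vanishing fourth forward difference, so
  P(-1) - 4·P(0) + 6·P(1) - 4·P(2) + P(3) = 0.
Substituting the known values and solving for P(1):
  6·P(1) = 0
  P(1) = 0.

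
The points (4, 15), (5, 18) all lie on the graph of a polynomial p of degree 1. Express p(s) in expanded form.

p(s) = 3s + 3

Write p(s) = as + b. Substituting each data point gives a linear system:
  4a + b = 15
  5a + b = 18
Solving the system yields a = 3, b = 3.
So p(s) = 3s + 3.
Check: p(5) = 18. ✓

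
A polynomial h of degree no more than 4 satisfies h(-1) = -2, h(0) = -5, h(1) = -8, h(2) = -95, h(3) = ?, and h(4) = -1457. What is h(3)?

On equispaced nodes a degree-4 polynomial has vanishing fifth forward difference, so
  - h(-1) + 5·h(0) - 10·h(1) + 10·h(2) - 5·h(3) + h(4) = 0.
Substituting the known values and solving for h(3):
  -5·h(3) = 2350
  h(3) = -470.

-470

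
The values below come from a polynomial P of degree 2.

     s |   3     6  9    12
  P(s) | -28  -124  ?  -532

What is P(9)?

On equispaced nodes a degree-2 polynomial has vanishing third forward difference, so
  - P(3) + 3·P(6) - 3·P(9) + P(12) = 0.
Substituting the known values and solving for P(9):
  -3·P(9) = 876
  P(9) = -292.

-292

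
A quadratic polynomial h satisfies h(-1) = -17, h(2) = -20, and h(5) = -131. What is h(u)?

Using the Lagrange interpolation formula with nodes -1, 2, 5:
  L_0(u) = (u - 2)(u - 5) / 18
  L_1(u) = (u + 1)(u - 5) / -9
  L_2(u) = (u + 1)(u - 2) / 18
Then h(u) = -17·L_0(u) - 20·L_1(u) - 131·L_2(u).
Expanding and collecting terms gives h(u) = -6u^2 + 5u - 6.
Check: h(5) = -131. ✓

h(u) = -6u^2 + 5u - 6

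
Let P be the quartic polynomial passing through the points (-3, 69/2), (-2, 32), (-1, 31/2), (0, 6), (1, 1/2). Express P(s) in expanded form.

P(s) = -s^4 - (5/2)s^3 + 3s^2 - 5s + 6

Write P(s) = as^4 + bs^3 + cs^2 + ds + e. Substituting each data point gives a linear system:
  81a - 27b + 9c - 3d + e = 69/2
  16a - 8b + 4c - 2d + e = 32
  a - b + c - d + e = 31/2
  e = 6
  a + b + c + d + e = 1/2
Solving the system yields a = -1, b = -5/2, c = 3, d = -5, e = 6.
So P(s) = -s^4 - (5/2)s^3 + 3s^2 - 5s + 6.
Check: P(-3) = 69/2. ✓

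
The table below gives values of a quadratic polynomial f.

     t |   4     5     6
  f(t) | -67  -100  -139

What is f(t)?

f(t) = -3t^2 - 6t + 5

Using the Lagrange interpolation formula with nodes 4, 5, 6:
  L_0(t) = (t - 5)(t - 6) / 2
  L_1(t) = (t - 4)(t - 6) / -1
  L_2(t) = (t - 4)(t - 5) / 2
Then f(t) = -67·L_0(t) - 100·L_1(t) - 139·L_2(t).
Expanding and collecting terms gives f(t) = -3t² - 6t + 5.
Check: f(6) = -139. ✓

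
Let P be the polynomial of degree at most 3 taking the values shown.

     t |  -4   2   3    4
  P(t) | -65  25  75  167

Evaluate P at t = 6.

Write P(t) = at^3 + bt^2 + ct + d. Substituting each data point gives a linear system:
  -64a + 16b - 4c + d = -65
  8a + 4b + 2c + d = 25
  27a + 9b + 3c + d = 75
  64a + 16b + 4c + d = 167
Solving the system yields a = 2, b = 3, c = -3, d = 3.
So P(t) = 2t³ + 3t² - 3t + 3.
Then P(6) = 525.

525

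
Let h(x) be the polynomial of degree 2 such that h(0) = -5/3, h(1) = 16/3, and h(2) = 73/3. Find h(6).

Forward differences of the values at x = 0, 1, 2:
  h  : -5/3  16/3  73/3
  Δ  : 7  19
  Δ^2: 12
The second differences are constant, confirming degree 2.
Interpolating (Newton forward form) and evaluating at x = 6 gives h(6) = 661/3.

661/3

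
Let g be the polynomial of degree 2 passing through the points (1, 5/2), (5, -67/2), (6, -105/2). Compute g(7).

-151/2

Using the Lagrange interpolation formula with nodes 1, 5, 6:
  L_0(s) = (s - 5)(s - 6) / 20
  L_1(s) = (s - 1)(s - 6) / -4
  L_2(s) = (s - 1)(s - 5) / 5
Then g(s) = 5/2·L_0(s) - 67/2·L_1(s) - 105/2·L_2(s).
Expanding and collecting terms gives g(s) = -2s^2 + 3s + 3/2.
Evaluating at s = 7: g(7) = -151/2.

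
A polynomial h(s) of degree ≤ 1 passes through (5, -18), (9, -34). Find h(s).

h(s) = -4s + 2

Using the Lagrange interpolation formula with nodes 5, 9:
  L_0(s) = (s - 9) / -4
  L_1(s) = (s - 5) / 4
Then h(s) = -18·L_0(s) - 34·L_1(s).
Expanding and collecting terms gives h(s) = -4s + 2.
Check: h(5) = -18. ✓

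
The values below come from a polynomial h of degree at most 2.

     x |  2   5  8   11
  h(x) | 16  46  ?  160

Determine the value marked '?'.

The 3 known points determine the degree-2 polynomial uniquely.
Write h(x) = ax^2 + bx + c. Substituting each data point gives a linear system:
  4a + 2b + c = 16
  25a + 5b + c = 46
  121a + 11b + c = 160
Solving the system yields a = 1, b = 3, c = 6.
So h(x) = x² + 3x + 6.
Then h(8) = 94.

94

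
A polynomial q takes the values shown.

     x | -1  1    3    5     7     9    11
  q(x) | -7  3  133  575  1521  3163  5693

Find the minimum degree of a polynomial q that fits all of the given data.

Forward differences of the values at x = -1, 1, 3, 5, 7, 9, 11:
  q  : -7  3  133  575  1521  3163  5693
  Δ  : 10  130  442  946  1642  2530
  Δ^2: 120  312  504  696  888
  Δ^3: 192  192  192  192
  Δ^4: 0  0  0
  Δ^5: 0  0
  Δ^6: 0
The third differences are constant (192) and nonzero, while all higher differences vanish, so the minimal degree is 3.

3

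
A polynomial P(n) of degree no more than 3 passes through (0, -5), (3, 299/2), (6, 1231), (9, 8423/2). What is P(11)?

15467/2

Using the Lagrange interpolation formula with nodes 0, 3, 6, 9:
  L_0(n) = (n - 3)(n - 6)(n - 9) / -162
  L_1(n) = n(n - 6)(n - 9) / 54
  L_2(n) = n(n - 3)(n - 9) / -54
  L_3(n) = n(n - 3)(n - 6) / 162
Then P(n) = -5·L_0(n) + 299/2·L_1(n) + 1231·L_2(n) + 8423/2·L_3(n).
Expanding and collecting terms gives P(n) = 6n³ - (5/2)n² + 5n - 5.
Evaluating at n = 11: P(11) = 15467/2.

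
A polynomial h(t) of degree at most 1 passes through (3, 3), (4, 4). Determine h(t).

Write h(t) = at + b. Substituting each data point gives a linear system:
  3a + b = 3
  4a + b = 4
Solving the system yields a = 1, b = 0.
So h(t) = t.
Check: h(4) = 4. ✓

h(t) = t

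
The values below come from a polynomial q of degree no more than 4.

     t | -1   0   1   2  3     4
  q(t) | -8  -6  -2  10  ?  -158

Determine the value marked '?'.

The 5 known points determine the degree-4 polynomial uniquely.
Write q(t) = at^4 + bt^3 + ct^2 + dt + e. Substituting each data point gives a linear system:
  a - b + c - d + e = -8
  e = -6
  a + b + c + d + e = -2
  16a + 8b + 4c + 2d + e = 10
  256a + 64b + 16c + 4d + e = -158
Solving the system yields a = -2, b = 5, c = 3, d = -2, e = -6.
So q(t) = -2t⁴ + 5t³ + 3t² - 2t - 6.
Then q(3) = -12.

-12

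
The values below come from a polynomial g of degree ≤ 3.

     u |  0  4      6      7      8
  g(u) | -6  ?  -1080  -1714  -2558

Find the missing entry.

-322

The 4 known points determine the degree-3 polynomial uniquely.
Write g(u) = au^3 + bu^2 + cu + d. Substituting each data point gives a linear system:
  d = -6
  216a + 36b + 6c + d = -1080
  343a + 49b + 7c + d = -1714
  512a + 64b + 8c + d = -2558
Solving the system yields a = -5, b = 0, c = 1, d = -6.
So g(u) = -5u^3 + u - 6.
Then g(4) = -322.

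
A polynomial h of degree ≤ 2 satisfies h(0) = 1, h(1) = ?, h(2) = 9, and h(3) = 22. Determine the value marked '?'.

The 3 known points determine the degree-2 polynomial uniquely.
Write h(s) = as^2 + bs + c. Substituting each data point gives a linear system:
  c = 1
  4a + 2b + c = 9
  9a + 3b + c = 22
Solving the system yields a = 3, b = -2, c = 1.
So h(s) = 3s^2 - 2s + 1.
Then h(1) = 2.

2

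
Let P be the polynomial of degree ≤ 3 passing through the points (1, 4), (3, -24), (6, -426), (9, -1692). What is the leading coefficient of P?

Write P(s) = as^3 + bs^2 + cs + d. Substituting each data point gives a linear system:
  a + b + c + d = 4
  27a + 9b + 3c + d = -24
  216a + 36b + 6c + d = -426
  729a + 81b + 9c + d = -1692
Solving the system yields a = -3, b = 6, c = 1, d = 0.
So P(s) = -3s³ + 6s² + s.
The leading coefficient is -3.

-3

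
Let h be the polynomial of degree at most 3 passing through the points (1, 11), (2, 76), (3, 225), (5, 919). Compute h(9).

4899

Write h(t) = at^3 + bt^2 + ct + d. Substituting each data point gives a linear system:
  a + b + c + d = 11
  8a + 4b + 2c + d = 76
  27a + 9b + 3c + d = 225
  125a + 25b + 5c + d = 919
Solving the system yields a = 6, b = 6, c = 5, d = -6.
So h(t) = 6t^3 + 6t^2 + 5t - 6.
Then h(9) = 4899.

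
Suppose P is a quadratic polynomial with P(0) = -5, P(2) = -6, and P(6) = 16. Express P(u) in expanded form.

Using the Lagrange interpolation formula with nodes 0, 2, 6:
  L_0(u) = (u - 2)(u - 6) / 12
  L_1(u) = u(u - 6) / -8
  L_2(u) = u(u - 2) / 24
Then P(u) = -5·L_0(u) - 6·L_1(u) + 16·L_2(u).
Expanding and collecting terms gives P(u) = u^2 - (5/2)u - 5.
Check: P(0) = -5. ✓

P(u) = u^2 - (5/2)u - 5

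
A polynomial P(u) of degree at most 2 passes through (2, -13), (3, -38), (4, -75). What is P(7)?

-258

Write P(u) = au^2 + bu + c. Substituting each data point gives a linear system:
  4a + 2b + c = -13
  9a + 3b + c = -38
  16a + 4b + c = -75
Solving the system yields a = -6, b = 5, c = 1.
So P(u) = -6u^2 + 5u + 1.
Then P(7) = -258.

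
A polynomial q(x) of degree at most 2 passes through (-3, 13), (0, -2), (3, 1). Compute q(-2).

Forward differences of the values at x = -3, 0, 3:
  q  : 13  -2  1
  Δ  : -15  3
  Δ^2: 18
The second differences are constant, confirming degree 2.
Interpolating (Newton forward form) and evaluating at x = -2 gives q(-2) = 6.

6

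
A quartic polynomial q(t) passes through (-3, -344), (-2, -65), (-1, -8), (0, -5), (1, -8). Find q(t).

q(t) = -5t^4 - 2t^3 + 2t^2 + 2t - 5

Using the Lagrange interpolation formula with nodes -3, -2, -1, 0, 1:
  L_0(t) = (t + 2)(t + 1)t(t - 1) / 24
  L_1(t) = (t + 3)(t + 1)t(t - 1) / -6
  L_2(t) = (t + 3)(t + 2)t(t - 1) / 4
  L_3(t) = (t + 3)(t + 2)(t + 1)(t - 1) / -6
  L_4(t) = (t + 3)(t + 2)(t + 1)t / 24
Then q(t) = -344·L_0(t) - 65·L_1(t) - 8·L_2(t) - 5·L_3(t) - 8·L_4(t).
Expanding and collecting terms gives q(t) = -5t⁴ - 2t³ + 2t² + 2t - 5.
Check: q(1) = -8. ✓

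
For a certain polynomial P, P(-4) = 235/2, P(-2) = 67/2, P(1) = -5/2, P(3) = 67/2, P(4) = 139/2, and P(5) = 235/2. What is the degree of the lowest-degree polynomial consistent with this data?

Divided differences on the nodes -4, -2, 1, 3, 4, 5:
  order 0: 235/2  67/2  -5/2  67/2  139/2  235/2
  order 1: -42  -12  18  36  48
  order 2: 6  6  6  6
  order 3: 0  0  0
  order 4: 0  0
  order 5: 0
The order-2 divided differences are all 6 (nonzero) and every higher order vanishes, so the data lies on a polynomial of degree exactly 2.

2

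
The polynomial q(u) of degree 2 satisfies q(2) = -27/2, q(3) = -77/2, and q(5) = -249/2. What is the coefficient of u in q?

5

Write q(u) = au^2 + bu + c. Substituting each data point gives a linear system:
  4a + 2b + c = -27/2
  9a + 3b + c = -77/2
  25a + 5b + c = -249/2
Solving the system yields a = -6, b = 5, c = 1/2.
So q(u) = -6u² + 5u + 1/2.
The coefficient of u is 5.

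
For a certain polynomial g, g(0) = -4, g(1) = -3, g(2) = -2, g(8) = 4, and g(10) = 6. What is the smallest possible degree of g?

Divided differences on the nodes 0, 1, 2, 8, 10:
  order 0: -4  -3  -2  4  6
  order 1: 1  1  1  1
  order 2: 0  0  0
  order 3: 0  0
  order 4: 0
The order-1 divided differences are all 1 (nonzero) and every higher order vanishes, so the data lies on a polynomial of degree exactly 1.

1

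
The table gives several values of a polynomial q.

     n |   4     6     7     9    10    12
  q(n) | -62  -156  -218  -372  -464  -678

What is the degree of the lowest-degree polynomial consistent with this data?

2

Divided differences on the nodes 4, 6, 7, 9, 10, 12:
  order 0: -62  -156  -218  -372  -464  -678
  order 1: -47  -62  -77  -92  -107
  order 2: -5  -5  -5  -5
  order 3: 0  0  0
  order 4: 0  0
  order 5: 0
The order-2 divided differences are all -5 (nonzero) and every higher order vanishes, so the data lies on a polynomial of degree exactly 2.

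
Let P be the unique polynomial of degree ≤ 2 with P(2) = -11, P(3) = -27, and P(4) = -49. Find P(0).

3

Using the Lagrange interpolation formula with nodes 2, 3, 4:
  L_0(u) = (u - 3)(u - 4) / 2
  L_1(u) = (u - 2)(u - 4) / -1
  L_2(u) = (u - 2)(u - 3) / 2
Then P(u) = -11·L_0(u) - 27·L_1(u) - 49·L_2(u).
Expanding and collecting terms gives P(u) = -3u^2 - u + 3.
Evaluating at u = 0: P(0) = 3.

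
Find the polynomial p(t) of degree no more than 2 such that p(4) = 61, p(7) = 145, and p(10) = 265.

Using the Lagrange interpolation formula with nodes 4, 7, 10:
  L_0(t) = (t - 7)(t - 10) / 18
  L_1(t) = (t - 4)(t - 10) / -9
  L_2(t) = (t - 4)(t - 7) / 18
Then p(t) = 61·L_0(t) + 145·L_1(t) + 265·L_2(t).
Expanding and collecting terms gives p(t) = 2t² + 6t + 5.
Check: p(10) = 265. ✓

p(t) = 2t^2 + 6t + 5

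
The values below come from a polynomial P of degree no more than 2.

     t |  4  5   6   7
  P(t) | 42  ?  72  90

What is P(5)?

The 3 known points determine the degree-2 polynomial uniquely.
Write P(t) = at^2 + bt + c. Substituting each data point gives a linear system:
  16a + 4b + c = 42
  36a + 6b + c = 72
  49a + 7b + c = 90
Solving the system yields a = 1, b = 5, c = 6.
So P(t) = t^2 + 5t + 6.
Then P(5) = 56.

56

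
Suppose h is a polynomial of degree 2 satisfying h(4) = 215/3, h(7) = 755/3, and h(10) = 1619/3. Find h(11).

Using the Lagrange interpolation formula with nodes 4, 7, 10:
  L_0(u) = (u - 7)(u - 10) / 18
  L_1(u) = (u - 4)(u - 10) / -9
  L_2(u) = (u - 4)(u - 7) / 18
Then h(u) = 215/3·L_0(u) + 755/3·L_1(u) + 1619/3·L_2(u).
Expanding and collecting terms gives h(u) = 6u^2 - 6u - 1/3.
Evaluating at u = 11: h(11) = 1979/3.

1979/3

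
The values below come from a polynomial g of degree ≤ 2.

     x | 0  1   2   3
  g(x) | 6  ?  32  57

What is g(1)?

15

The 3 known points determine the degree-2 polynomial uniquely.
Write g(x) = ax^2 + bx + c. Substituting each data point gives a linear system:
  c = 6
  4a + 2b + c = 32
  9a + 3b + c = 57
Solving the system yields a = 4, b = 5, c = 6.
So g(x) = 4x^2 + 5x + 6.
Then g(1) = 15.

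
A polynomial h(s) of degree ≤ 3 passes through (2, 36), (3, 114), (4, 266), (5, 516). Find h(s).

Write h(s) = as^3 + bs^2 + cs + d. Substituting each data point gives a linear system:
  8a + 4b + 2c + d = 36
  27a + 9b + 3c + d = 114
  64a + 16b + 4c + d = 266
  125a + 25b + 5c + d = 516
Solving the system yields a = 4, b = 1, c = -3, d = 6.
So h(s) = 4s^3 + s^2 - 3s + 6.
Check: h(3) = 114. ✓

h(s) = 4s^3 + s^2 - 3s + 6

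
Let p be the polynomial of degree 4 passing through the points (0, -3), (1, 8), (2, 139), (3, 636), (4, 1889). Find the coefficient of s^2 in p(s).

3

Write p(s) = as^4 + bs^3 + cs^2 + ds + e. Substituting each data point gives a linear system:
  e = -3
  a + b + c + d + e = 8
  16a + 8b + 4c + 2d + e = 139
  81a + 27b + 9c + 3d + e = 636
  256a + 64b + 16c + 4d + e = 1889
Solving the system yields a = 6, b = 5, c = 3, d = -3, e = -3.
So p(s) = 6s^4 + 5s^3 + 3s^2 - 3s - 3.
The coefficient of s^2 is 3.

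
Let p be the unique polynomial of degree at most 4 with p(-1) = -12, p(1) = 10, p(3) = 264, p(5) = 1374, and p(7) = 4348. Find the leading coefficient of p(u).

Write p(u) = au^4 + bu^3 + cu^2 + du + e. Substituting each data point gives a linear system:
  a - b + c - d + e = -12
  a + b + c + d + e = 10
  81a + 27b + 9c + 3d + e = 264
  625a + 125b + 25c + 5d + e = 1374
  2401a + 343b + 49c + 7d + e = 4348
Solving the system yields a = 1, b = 5, c = 4, d = 6, e = -6.
So p(u) = u^4 + 5u^3 + 4u^2 + 6u - 6.
The leading coefficient is 1.

1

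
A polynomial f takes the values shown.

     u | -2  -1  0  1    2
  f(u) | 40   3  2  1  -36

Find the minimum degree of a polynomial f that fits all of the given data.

3

Forward differences of the values at u = -2, -1, 0, 1, 2:
  f  : 40  3  2  1  -36
  Δ  : -37  -1  -1  -37
  Δ^2: 36  0  -36
  Δ^3: -36  -36
  Δ^4: 0
The third differences are constant (-36) and nonzero, while all higher differences vanish, so the minimal degree is 3.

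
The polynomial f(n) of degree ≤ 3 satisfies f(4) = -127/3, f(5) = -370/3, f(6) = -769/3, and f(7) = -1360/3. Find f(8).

-2179/3

Forward differences of the values at n = 4, 5, 6, 7:
  f  : -127/3  -370/3  -769/3  -1360/3
  Δ  : -81  -133  -197
  Δ^2: -52  -64
  Δ^3: -12
The third differences are constant, confirming degree 3.
Interpolating (Newton forward form) and evaluating at n = 8 gives f(8) = -2179/3.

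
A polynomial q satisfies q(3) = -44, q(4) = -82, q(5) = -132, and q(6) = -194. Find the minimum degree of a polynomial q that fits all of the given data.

Forward differences of the values at x = 3, 4, 5, 6:
  q  : -44  -82  -132  -194
  Δ  : -38  -50  -62
  Δ^2: -12  -12
  Δ^3: 0
The second differences are constant (-12) and nonzero, while all higher differences vanish, so the minimal degree is 2.

2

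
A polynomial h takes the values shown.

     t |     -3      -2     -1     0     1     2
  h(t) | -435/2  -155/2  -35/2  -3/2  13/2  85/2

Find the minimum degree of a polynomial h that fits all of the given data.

3

Forward differences of the values at t = -3, -2, -1, 0, 1, 2:
  h  : -435/2  -155/2  -35/2  -3/2  13/2  85/2
  Δ  : 140  60  16  8  36
  Δ^2: -80  -44  -8  28
  Δ^3: 36  36  36
  Δ^4: 0  0
  Δ^5: 0
The third differences are constant (36) and nonzero, while all higher differences vanish, so the minimal degree is 3.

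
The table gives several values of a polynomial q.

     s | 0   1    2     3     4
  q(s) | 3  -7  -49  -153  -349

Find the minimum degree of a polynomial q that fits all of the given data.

3

Forward differences of the values at s = 0, 1, 2, 3, 4:
  q  : 3  -7  -49  -153  -349
  Δ  : -10  -42  -104  -196
  Δ^2: -32  -62  -92
  Δ^3: -30  -30
  Δ^4: 0
The third differences are constant (-30) and nonzero, while all higher differences vanish, so the minimal degree is 3.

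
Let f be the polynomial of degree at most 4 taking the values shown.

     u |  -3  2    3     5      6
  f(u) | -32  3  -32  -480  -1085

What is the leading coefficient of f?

Write f(u) = au^4 + bu^3 + cu^2 + du + e. Substituting each data point gives a linear system:
  81a - 27b + 9c - 3d + e = -32
  16a + 8b + 4c + 2d + e = 3
  81a + 27b + 9c + 3d + e = -32
  625a + 125b + 25c + 5d + e = -480
  1296a + 216b + 36c + 6d + e = -1085
Solving the system yields a = -1, b = 0, c = 6, d = 0, e = -5.
So f(u) = -u^4 + 6u^2 - 5.
The leading coefficient is -1.

-1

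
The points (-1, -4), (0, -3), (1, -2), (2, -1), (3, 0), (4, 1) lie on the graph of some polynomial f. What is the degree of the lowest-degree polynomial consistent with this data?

Forward differences of the values at n = -1, 0, 1, 2, 3, 4:
  f  : -4  -3  -2  -1  0  1
  Δ  : 1  1  1  1  1
  Δ^2: 0  0  0  0
  Δ^3: 0  0  0
  Δ^4: 0  0
  Δ^5: 0
The first differences are constant (1) and nonzero, while all higher differences vanish, so the minimal degree is 1.

1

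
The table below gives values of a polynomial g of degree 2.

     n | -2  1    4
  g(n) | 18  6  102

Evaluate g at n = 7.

306

Forward differences of the values at n = -2, 1, 4:
  g  : 18  6  102
  Δ  : -12  96
  Δ^2: 108
The second differences are constant, confirming degree 2.
Interpolating (Newton forward form) and evaluating at n = 7 gives g(7) = 306.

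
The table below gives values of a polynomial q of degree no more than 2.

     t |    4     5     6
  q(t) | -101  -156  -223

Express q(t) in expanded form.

q(t) = -6t^2 - t - 1

Write q(t) = at^2 + bt + c. Substituting each data point gives a linear system:
  16a + 4b + c = -101
  25a + 5b + c = -156
  36a + 6b + c = -223
Solving the system yields a = -6, b = -1, c = -1.
So q(t) = -6t^2 - t - 1.
Check: q(5) = -156. ✓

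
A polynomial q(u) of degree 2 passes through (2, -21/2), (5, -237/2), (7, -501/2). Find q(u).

Write q(u) = au^2 + bu + c. Substituting each data point gives a linear system:
  4a + 2b + c = -21/2
  25a + 5b + c = -237/2
  49a + 7b + c = -501/2
Solving the system yields a = -6, b = 6, c = 3/2.
So q(u) = -6u^2 + 6u + 3/2.
Check: q(7) = -501/2. ✓

q(u) = -6u^2 + 6u + 3/2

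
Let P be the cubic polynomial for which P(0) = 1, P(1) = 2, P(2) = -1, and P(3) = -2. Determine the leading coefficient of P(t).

1

Write P(t) = at^3 + bt^2 + ct + d. Substituting each data point gives a linear system:
  d = 1
  a + b + c + d = 2
  8a + 4b + 2c + d = -1
  27a + 9b + 3c + d = -2
Solving the system yields a = 1, b = -5, c = 5, d = 1.
So P(t) = t^3 - 5t^2 + 5t + 1.
The leading coefficient is 1.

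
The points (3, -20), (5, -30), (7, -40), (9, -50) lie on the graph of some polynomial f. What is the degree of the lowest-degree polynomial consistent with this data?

1

Forward differences of the values at t = 3, 5, 7, 9:
  f  : -20  -30  -40  -50
  Δ  : -10  -10  -10
  Δ^2: 0  0
  Δ^3: 0
The first differences are constant (-10) and nonzero, while all higher differences vanish, so the minimal degree is 1.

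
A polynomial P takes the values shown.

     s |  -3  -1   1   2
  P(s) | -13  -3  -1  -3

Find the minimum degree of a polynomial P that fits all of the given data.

2

Divided differences on the nodes -3, -1, 1, 2:
  order 0: -13  -3  -1  -3
  order 1: 5  1  -2
  order 2: -1  -1
  order 3: 0
The order-2 divided differences are all -1 (nonzero) and every higher order vanishes, so the data lies on a polynomial of degree exactly 2.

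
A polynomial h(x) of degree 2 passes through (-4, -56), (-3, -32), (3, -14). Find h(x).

h(x) = -3x^2 + 3x + 4

Using the Lagrange interpolation formula with nodes -4, -3, 3:
  L_0(x) = (x + 3)(x - 3) / 7
  L_1(x) = (x + 4)(x - 3) / -6
  L_2(x) = (x + 4)(x + 3) / 42
Then h(x) = -56·L_0(x) - 32·L_1(x) - 14·L_2(x).
Expanding and collecting terms gives h(x) = -3x^2 + 3x + 4.
Check: h(-4) = -56. ✓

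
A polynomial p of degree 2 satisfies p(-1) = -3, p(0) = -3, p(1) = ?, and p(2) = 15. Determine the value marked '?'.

The 3 known points determine the degree-2 polynomial uniquely.
Write p(x) = ax^2 + bx + c. Substituting each data point gives a linear system:
  a - b + c = -3
  c = -3
  4a + 2b + c = 15
Solving the system yields a = 3, b = 3, c = -3.
So p(x) = 3x^2 + 3x - 3.
Then p(1) = 3.

3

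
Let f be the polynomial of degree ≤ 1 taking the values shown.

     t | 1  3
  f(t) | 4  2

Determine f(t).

f(t) = -t + 5

Write f(t) = at + b. Substituting each data point gives a linear system:
  a + b = 4
  3a + b = 2
Solving the system yields a = -1, b = 5.
So f(t) = -t + 5.
Check: f(1) = 4. ✓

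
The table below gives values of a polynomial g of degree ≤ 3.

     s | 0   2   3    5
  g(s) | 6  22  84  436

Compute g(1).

Write g(s) = as^3 + bs^2 + cs + d. Substituting each data point gives a linear system:
  d = 6
  8a + 4b + 2c + d = 22
  27a + 9b + 3c + d = 84
  125a + 25b + 5c + d = 436
Solving the system yields a = 4, b = -2, c = -4, d = 6.
So g(s) = 4s^3 - 2s^2 - 4s + 6.
Then g(1) = 4.

4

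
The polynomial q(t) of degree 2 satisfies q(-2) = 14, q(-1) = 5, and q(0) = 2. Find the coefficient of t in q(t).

0

Write q(t) = at^2 + bt + c. Substituting each data point gives a linear system:
  4a - 2b + c = 14
  a - b + c = 5
  c = 2
Solving the system yields a = 3, b = 0, c = 2.
So q(t) = 3t² + 2.
The coefficient of t is 0.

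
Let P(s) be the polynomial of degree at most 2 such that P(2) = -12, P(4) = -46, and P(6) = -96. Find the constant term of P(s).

6

Write P(s) = as^2 + bs + c. Substituting each data point gives a linear system:
  4a + 2b + c = -12
  16a + 4b + c = -46
  36a + 6b + c = -96
Solving the system yields a = -2, b = -5, c = 6.
So P(s) = -2s^2 - 5s + 6.
The constant term is 6.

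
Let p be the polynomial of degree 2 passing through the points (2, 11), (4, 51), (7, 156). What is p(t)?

p(t) = 3t^2 + 2t - 5

Write p(t) = at^2 + bt + c. Substituting each data point gives a linear system:
  4a + 2b + c = 11
  16a + 4b + c = 51
  49a + 7b + c = 156
Solving the system yields a = 3, b = 2, c = -5.
So p(t) = 3t^2 + 2t - 5.
Check: p(2) = 11. ✓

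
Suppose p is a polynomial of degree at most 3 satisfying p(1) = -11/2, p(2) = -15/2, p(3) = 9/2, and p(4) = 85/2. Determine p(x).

Using the Lagrange interpolation formula with nodes 1, 2, 3, 4:
  L_0(x) = (x - 2)(x - 3)(x - 4) / -6
  L_1(x) = (x - 1)(x - 3)(x - 4) / 2
  L_2(x) = (x - 1)(x - 2)(x - 4) / -2
  L_3(x) = (x - 1)(x - 2)(x - 3) / 6
Then p(x) = -11/2·L_0(x) - 15/2·L_1(x) + 9/2·L_2(x) + 85/2·L_3(x).
Expanding and collecting terms gives p(x) = 2x³ - 5x² - x - 3/2.
Check: p(4) = 85/2. ✓

p(x) = 2x^3 - 5x^2 - x - 3/2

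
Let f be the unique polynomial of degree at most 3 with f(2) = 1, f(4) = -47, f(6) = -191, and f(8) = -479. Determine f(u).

Write f(u) = au^3 + bu^2 + cu + d. Substituting each data point gives a linear system:
  8a + 4b + 2c + d = 1
  64a + 16b + 4c + d = -47
  216a + 36b + 6c + d = -191
  512a + 64b + 8c + d = -479
Solving the system yields a = -1, b = 0, c = 4, d = 1.
So f(u) = -u^3 + 4u + 1.
Check: f(8) = -479. ✓

f(u) = -u^3 + 4u + 1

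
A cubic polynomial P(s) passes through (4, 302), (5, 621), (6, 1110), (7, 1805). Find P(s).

Using the Lagrange interpolation formula with nodes 4, 5, 6, 7:
  L_0(s) = (s - 5)(s - 6)(s - 7) / -6
  L_1(s) = (s - 4)(s - 6)(s - 7) / 2
  L_2(s) = (s - 4)(s - 5)(s - 7) / -2
  L_3(s) = (s - 4)(s - 5)(s - 6) / 6
Then P(s) = 302·L_0(s) + 621·L_1(s) + 1110·L_2(s) + 1805·L_3(s).
Expanding and collecting terms gives P(s) = 6s^3 - 5s^2 - 2s + 6.
Check: P(5) = 621. ✓

P(s) = 6s^3 - 5s^2 - 2s + 6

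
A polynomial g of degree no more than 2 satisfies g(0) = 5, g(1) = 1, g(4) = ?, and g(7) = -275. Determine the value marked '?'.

-83

The 3 known points determine the degree-2 polynomial uniquely.
Write g(s) = as^2 + bs + c. Substituting each data point gives a linear system:
  c = 5
  a + b + c = 1
  49a + 7b + c = -275
Solving the system yields a = -6, b = 2, c = 5.
So g(s) = -6s^2 + 2s + 5.
Then g(4) = -83.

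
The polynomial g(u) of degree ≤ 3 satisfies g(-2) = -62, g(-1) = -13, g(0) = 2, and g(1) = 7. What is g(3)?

Using the Lagrange interpolation formula with nodes -2, -1, 0, 1:
  L_0(u) = (u + 1)u(u - 1) / -6
  L_1(u) = (u + 2)u(u - 1) / 2
  L_2(u) = (u + 2)(u + 1)(u - 1) / -2
  L_3(u) = (u + 2)(u + 1)u / 6
Then g(u) = -62·L_0(u) - 13·L_1(u) + 2·L_2(u) + 7·L_3(u).
Expanding and collecting terms gives g(u) = 4u^3 - 5u^2 + 6u + 2.
Evaluating at u = 3: g(3) = 83.

83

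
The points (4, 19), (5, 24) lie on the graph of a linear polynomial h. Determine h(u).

Using the Lagrange interpolation formula with nodes 4, 5:
  L_0(u) = (u - 5) / -1
  L_1(u) = (u - 4) / 1
Then h(u) = 19·L_0(u) + 24·L_1(u).
Expanding and collecting terms gives h(u) = 5u - 1.
Check: h(5) = 24. ✓

h(u) = 5u - 1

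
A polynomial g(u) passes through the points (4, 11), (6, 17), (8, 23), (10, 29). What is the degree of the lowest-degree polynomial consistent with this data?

Forward differences of the values at u = 4, 6, 8, 10:
  g  : 11  17  23  29
  Δ  : 6  6  6
  Δ^2: 0  0
  Δ^3: 0
The first differences are constant (6) and nonzero, while all higher differences vanish, so the minimal degree is 1.

1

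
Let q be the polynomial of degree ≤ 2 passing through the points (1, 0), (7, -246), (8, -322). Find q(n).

Write q(n) = an^2 + bn + c. Substituting each data point gives a linear system:
  a + b + c = 0
  49a + 7b + c = -246
  64a + 8b + c = -322
Solving the system yields a = -5, b = -1, c = 6.
So q(n) = -5n^2 - n + 6.
Check: q(8) = -322. ✓

q(n) = -5n^2 - n + 6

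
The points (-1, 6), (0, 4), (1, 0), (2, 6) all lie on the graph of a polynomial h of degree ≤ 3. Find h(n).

Write h(n) = an^3 + bn^2 + cn + d. Substituting each data point gives a linear system:
  -a + b - c + d = 6
  d = 4
  a + b + c + d = 0
  8a + 4b + 2c + d = 6
Solving the system yields a = 2, b = -1, c = -5, d = 4.
So h(n) = 2n^3 - n^2 - 5n + 4.
Check: h(1) = 0. ✓

h(n) = 2n^3 - n^2 - 5n + 4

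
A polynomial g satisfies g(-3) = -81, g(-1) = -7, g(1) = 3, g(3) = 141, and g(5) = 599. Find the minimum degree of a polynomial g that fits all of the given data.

3

Forward differences of the values at x = -3, -1, 1, 3, 5:
  g  : -81  -7  3  141  599
  Δ  : 74  10  138  458
  Δ^2: -64  128  320
  Δ^3: 192  192
  Δ^4: 0
The third differences are constant (192) and nonzero, while all higher differences vanish, so the minimal degree is 3.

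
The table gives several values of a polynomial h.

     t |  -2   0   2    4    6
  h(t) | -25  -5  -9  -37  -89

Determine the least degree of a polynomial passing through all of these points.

2

Forward differences of the values at t = -2, 0, 2, 4, 6:
  h  : -25  -5  -9  -37  -89
  Δ  : 20  -4  -28  -52
  Δ^2: -24  -24  -24
  Δ^3: 0  0
  Δ^4: 0
The second differences are constant (-24) and nonzero, while all higher differences vanish, so the minimal degree is 2.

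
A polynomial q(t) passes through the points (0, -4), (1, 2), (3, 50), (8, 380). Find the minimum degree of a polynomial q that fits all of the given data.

2

Divided differences on the nodes 0, 1, 3, 8:
  order 0: -4  2  50  380
  order 1: 6  24  66
  order 2: 6  6
  order 3: 0
The order-2 divided differences are all 6 (nonzero) and every higher order vanishes, so the data lies on a polynomial of degree exactly 2.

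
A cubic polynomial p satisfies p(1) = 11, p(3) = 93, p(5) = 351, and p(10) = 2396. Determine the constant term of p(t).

Write p(t) = at^3 + bt^2 + ct + d. Substituting each data point gives a linear system:
  a + b + c + d = 11
  27a + 9b + 3c + d = 93
  125a + 25b + 5c + d = 351
  1000a + 100b + 10c + d = 2396
Solving the system yields a = 2, b = 4, c = -1, d = 6.
So p(t) = 2t^3 + 4t^2 - t + 6.
The constant term is 6.

6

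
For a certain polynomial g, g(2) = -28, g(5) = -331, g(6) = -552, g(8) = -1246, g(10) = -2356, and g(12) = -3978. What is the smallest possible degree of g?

Divided differences on the nodes 2, 5, 6, 8, 10, 12:
  order 0: -28  -331  -552  -1246  -2356  -3978
  order 1: -101  -221  -347  -555  -811
  order 2: -30  -42  -52  -64
  order 3: -2  -2  -2
  order 4: 0  0
  order 5: 0
The order-3 divided differences are all -2 (nonzero) and every higher order vanishes, so the data lies on a polynomial of degree exactly 3.

3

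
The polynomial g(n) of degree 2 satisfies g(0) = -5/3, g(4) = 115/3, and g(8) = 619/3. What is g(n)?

g(n) = 4n^2 - 6n - 5/3

Using the Lagrange interpolation formula with nodes 0, 4, 8:
  L_0(n) = (n - 4)(n - 8) / 32
  L_1(n) = n(n - 8) / -16
  L_2(n) = n(n - 4) / 32
Then g(n) = -5/3·L_0(n) + 115/3·L_1(n) + 619/3·L_2(n).
Expanding and collecting terms gives g(n) = 4n^2 - 6n - 5/3.
Check: g(0) = -5/3. ✓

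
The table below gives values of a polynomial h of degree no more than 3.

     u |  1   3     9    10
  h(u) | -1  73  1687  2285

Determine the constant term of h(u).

Write h(u) = au^3 + bu^2 + cu + d. Substituting each data point gives a linear system:
  a + b + c + d = -1
  27a + 9b + 3c + d = 73
  729a + 81b + 9c + d = 1687
  1000a + 100b + 10c + d = 2285
Solving the system yields a = 2, b = 3, c = -1, d = -5.
So h(u) = 2u^3 + 3u^2 - u - 5.
The constant term is -5.

-5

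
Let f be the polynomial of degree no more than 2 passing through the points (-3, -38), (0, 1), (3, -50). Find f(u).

Using the Lagrange interpolation formula with nodes -3, 0, 3:
  L_0(u) = u(u - 3) / 18
  L_1(u) = (u + 3)(u - 3) / -9
  L_2(u) = (u + 3)u / 18
Then f(u) = -38·L_0(u) + 1·L_1(u) - 50·L_2(u).
Expanding and collecting terms gives f(u) = -5u^2 - 2u + 1.
Check: f(3) = -50. ✓

f(u) = -5u^2 - 2u + 1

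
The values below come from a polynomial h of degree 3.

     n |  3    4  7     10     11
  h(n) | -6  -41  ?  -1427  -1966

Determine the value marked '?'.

The 4 known points determine the degree-3 polynomial uniquely.
Write h(n) = an^3 + bn^2 + cn + d. Substituting each data point gives a linear system:
  27a + 9b + 3c + d = -6
  64a + 16b + 4c + d = -41
  1000a + 100b + 10c + d = -1427
  1331a + 121b + 11c + d = -1966
Solving the system yields a = -2, b = 6, c = -3, d = 3.
So h(n) = -2n^3 + 6n^2 - 3n + 3.
Then h(7) = -410.

-410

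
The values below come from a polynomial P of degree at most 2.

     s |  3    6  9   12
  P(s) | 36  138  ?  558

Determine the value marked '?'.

On equispaced nodes a degree-2 polynomial has vanishing third forward difference, so
  - P(3) + 3·P(6) - 3·P(9) + P(12) = 0.
Substituting the known values and solving for P(9):
  -3·P(9) = -936
  P(9) = 312.

312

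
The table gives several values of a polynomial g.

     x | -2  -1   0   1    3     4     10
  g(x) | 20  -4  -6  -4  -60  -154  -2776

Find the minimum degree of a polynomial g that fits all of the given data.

3

Divided differences on the nodes -2, -1, 0, 1, 3, 4, 10:
  order 0: 20  -4  -6  -4  -60  -154  -2776
  order 1: -24  -2  2  -28  -94  -437
  order 2: 11  2  -10  -22  -49
  order 3: -3  -3  -3  -3
  order 4: 0  0  0
  order 5: 0  0
  order 6: 0
The order-3 divided differences are all -3 (nonzero) and every higher order vanishes, so the data lies on a polynomial of degree exactly 3.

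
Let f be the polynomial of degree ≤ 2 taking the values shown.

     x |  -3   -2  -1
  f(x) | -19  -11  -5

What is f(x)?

Write f(x) = ax^2 + bx + c. Substituting each data point gives a linear system:
  9a - 3b + c = -19
  4a - 2b + c = -11
  a - b + c = -5
Solving the system yields a = -1, b = 3, c = -1.
So f(x) = -x^2 + 3x - 1.
Check: f(-3) = -19. ✓

f(x) = -x^2 + 3x - 1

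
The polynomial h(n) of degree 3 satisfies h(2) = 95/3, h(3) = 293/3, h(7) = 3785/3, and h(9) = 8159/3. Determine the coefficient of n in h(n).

5

Write h(n) = an^3 + bn^2 + cn + d. Substituting each data point gives a linear system:
  8a + 4b + 2c + d = 95/3
  27a + 9b + 3c + d = 293/3
  343a + 49b + 7c + d = 3785/3
  729a + 81b + 9c + d = 8159/3
Solving the system yields a = 4, b = -3, c = 5, d = 5/3.
So h(n) = 4n^3 - 3n^2 + 5n + 5/3.
The coefficient of n is 5.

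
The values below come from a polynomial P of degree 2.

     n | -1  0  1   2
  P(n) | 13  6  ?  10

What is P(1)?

5

On equispaced nodes a degree-2 polynomial has vanishing third forward difference, so
  - P(-1) + 3·P(0) - 3·P(1) + P(2) = 0.
Substituting the known values and solving for P(1):
  -3·P(1) = -15
  P(1) = 5.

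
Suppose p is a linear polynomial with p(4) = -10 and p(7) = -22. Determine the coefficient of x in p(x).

Write p(x) = ax + b. Substituting each data point gives a linear system:
  4a + b = -10
  7a + b = -22
Solving the system yields a = -4, b = 6.
So p(x) = -4x + 6.
The leading coefficient is -4.

-4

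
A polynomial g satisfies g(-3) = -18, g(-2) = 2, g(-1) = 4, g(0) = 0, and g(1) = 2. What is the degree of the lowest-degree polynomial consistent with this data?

Forward differences of the values at t = -3, -2, -1, 0, 1:
  g  : -18  2  4  0  2
  Δ  : 20  2  -4  2
  Δ^2: -18  -6  6
  Δ^3: 12  12
  Δ^4: 0
The third differences are constant (12) and nonzero, while all higher differences vanish, so the minimal degree is 3.

3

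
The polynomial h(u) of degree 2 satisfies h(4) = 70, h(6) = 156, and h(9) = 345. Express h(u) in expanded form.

h(u) = 4u^2 + 3u - 6

Write h(u) = au^2 + bu + c. Substituting each data point gives a linear system:
  16a + 4b + c = 70
  36a + 6b + c = 156
  81a + 9b + c = 345
Solving the system yields a = 4, b = 3, c = -6.
So h(u) = 4u^2 + 3u - 6.
Check: h(4) = 70. ✓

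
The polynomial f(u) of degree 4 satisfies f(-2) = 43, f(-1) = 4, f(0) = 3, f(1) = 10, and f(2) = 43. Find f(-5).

Forward differences of the values at u = -2, -1, 0, 1, 2:
  f  : 43  4  3  10  43
  Δ  : -39  -1  7  33
  Δ^2: 38  8  26
  Δ^3: -30  18
  Δ^4: 48
The fourth differences are constant, confirming degree 4.
Interpolating (Newton forward form) and evaluating at u = -5 gives f(-5) = 1408.

1408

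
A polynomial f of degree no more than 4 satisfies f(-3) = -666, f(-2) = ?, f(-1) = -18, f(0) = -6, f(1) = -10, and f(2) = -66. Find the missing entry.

The 5 known points determine the degree-4 polynomial uniquely.
Write f(x) = ax^4 + bx^3 + cx^2 + dx + e. Substituting each data point gives a linear system:
  81a - 27b + 9c - 3d + e = -666
  a - b + c - d + e = -18
  e = -6
  a + b + c + d + e = -10
  16a + 8b + 4c + 2d + e = -66
Solving the system yields a = -6, b = 6, c = -2, d = -2, e = -6.
So f(x) = -6x^4 + 6x^3 - 2x^2 - 2x - 6.
Then f(-2) = -154.

-154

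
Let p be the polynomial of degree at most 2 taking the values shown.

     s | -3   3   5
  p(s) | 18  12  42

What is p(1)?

Write p(s) = as^2 + bs + c. Substituting each data point gives a linear system:
  9a - 3b + c = 18
  9a + 3b + c = 12
  25a + 5b + c = 42
Solving the system yields a = 2, b = -1, c = -3.
So p(s) = 2s² - s - 3.
Then p(1) = -2.

-2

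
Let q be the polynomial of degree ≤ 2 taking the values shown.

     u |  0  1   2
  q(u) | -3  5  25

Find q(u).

q(u) = 6u^2 + 2u - 3

Using the Lagrange interpolation formula with nodes 0, 1, 2:
  L_0(u) = (u - 1)(u - 2) / 2
  L_1(u) = u(u - 2) / -1
  L_2(u) = u(u - 1) / 2
Then q(u) = -3·L_0(u) + 5·L_1(u) + 25·L_2(u).
Expanding and collecting terms gives q(u) = 6u² + 2u - 3.
Check: q(1) = 5. ✓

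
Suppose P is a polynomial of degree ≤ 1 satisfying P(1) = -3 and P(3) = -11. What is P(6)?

Using the Lagrange interpolation formula with nodes 1, 3:
  L_0(t) = (t - 3) / -2
  L_1(t) = (t - 1) / 2
Then P(t) = -3·L_0(t) - 11·L_1(t).
Expanding and collecting terms gives P(t) = -4t + 1.
Evaluating at t = 6: P(6) = -23.

-23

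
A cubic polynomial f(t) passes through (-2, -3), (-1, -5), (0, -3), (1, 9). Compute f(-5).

-33

Write f(t) = at^3 + bt^2 + ct + d. Substituting each data point gives a linear system:
  -8a + 4b - 2c + d = -3
  -a + b - c + d = -5
  d = -3
  a + b + c + d = 9
Solving the system yields a = 1, b = 5, c = 6, d = -3.
So f(t) = t³ + 5t² + 6t - 3.
Then f(-5) = -33.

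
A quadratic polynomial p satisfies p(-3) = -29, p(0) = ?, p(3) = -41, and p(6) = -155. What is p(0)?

1

The 3 known points determine the degree-2 polynomial uniquely.
Write p(s) = as^2 + bs + c. Substituting each data point gives a linear system:
  9a - 3b + c = -29
  9a + 3b + c = -41
  36a + 6b + c = -155
Solving the system yields a = -4, b = -2, c = 1.
So p(s) = -4s² - 2s + 1.
Then p(0) = 1.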